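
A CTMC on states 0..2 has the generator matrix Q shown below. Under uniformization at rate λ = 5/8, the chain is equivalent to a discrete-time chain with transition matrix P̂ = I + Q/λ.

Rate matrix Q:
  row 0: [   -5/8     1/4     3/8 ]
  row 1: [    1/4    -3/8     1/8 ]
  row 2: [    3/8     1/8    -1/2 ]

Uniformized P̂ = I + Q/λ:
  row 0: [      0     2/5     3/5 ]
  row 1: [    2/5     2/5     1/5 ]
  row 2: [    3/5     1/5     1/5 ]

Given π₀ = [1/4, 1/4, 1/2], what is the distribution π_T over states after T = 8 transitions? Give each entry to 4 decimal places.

t=0: π = [0.2500, 0.2500, 0.5000]
t=1: π = [0.4000, 0.3000, 0.3000]
t=2: π = [0.3000, 0.3400, 0.3600]
t=3: π = [0.3520, 0.3280, 0.3200]
t=4: π = [0.3232, 0.3360, 0.3408]
t=5: π = [0.3389, 0.3318, 0.3293]
t=6: π = [0.3303, 0.3341, 0.3356]
t=7: π = [0.3350, 0.3329, 0.3321]
t=8: π = [0.3324, 0.3336, 0.3340]

π = [0.3324, 0.3336, 0.3340]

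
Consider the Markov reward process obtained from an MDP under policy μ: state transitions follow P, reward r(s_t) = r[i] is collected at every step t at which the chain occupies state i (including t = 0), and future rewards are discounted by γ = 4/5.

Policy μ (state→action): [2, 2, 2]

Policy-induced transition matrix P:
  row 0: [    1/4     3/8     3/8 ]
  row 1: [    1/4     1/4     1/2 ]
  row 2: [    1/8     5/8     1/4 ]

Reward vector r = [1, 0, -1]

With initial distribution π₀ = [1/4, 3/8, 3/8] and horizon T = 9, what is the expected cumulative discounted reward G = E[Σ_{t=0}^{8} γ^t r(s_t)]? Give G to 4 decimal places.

t=0: π = [0.2500, 0.3750, 0.3750], E[r] = -0.1250, γ^t·E[r] = -0.125000, running G = -0.125000
t=1: π = [0.2031, 0.4219, 0.3750], E[r] = -0.1719, γ^t·E[r] = -0.137500, running G = -0.262500
t=2: π = [0.2031, 0.4160, 0.3809], E[r] = -0.1777, γ^t·E[r] = -0.113750, running G = -0.376250
t=3: π = [0.2024, 0.4182, 0.3794], E[r] = -0.1770, γ^t·E[r] = -0.090625, running G = -0.466875
t=4: π = [0.2026, 0.4176, 0.3799], E[r] = -0.1773, γ^t·E[r] = -0.072613, running G = -0.539488
t=5: π = [0.2025, 0.4178, 0.3797], E[r] = -0.1772, γ^t·E[r] = -0.058064, running G = -0.597551
t=6: π = [0.2025, 0.4177, 0.3798], E[r] = -0.1772, γ^t·E[r] = -0.046457, running G = -0.644009
t=7: π = [0.2025, 0.4177, 0.3797], E[r] = -0.1772, γ^t·E[r] = -0.037164, running G = -0.681173
t=8: π = [0.2025, 0.4177, 0.3797], E[r] = -0.1772, γ^t·E[r] = -0.029732, running G = -0.710905

G = -0.7109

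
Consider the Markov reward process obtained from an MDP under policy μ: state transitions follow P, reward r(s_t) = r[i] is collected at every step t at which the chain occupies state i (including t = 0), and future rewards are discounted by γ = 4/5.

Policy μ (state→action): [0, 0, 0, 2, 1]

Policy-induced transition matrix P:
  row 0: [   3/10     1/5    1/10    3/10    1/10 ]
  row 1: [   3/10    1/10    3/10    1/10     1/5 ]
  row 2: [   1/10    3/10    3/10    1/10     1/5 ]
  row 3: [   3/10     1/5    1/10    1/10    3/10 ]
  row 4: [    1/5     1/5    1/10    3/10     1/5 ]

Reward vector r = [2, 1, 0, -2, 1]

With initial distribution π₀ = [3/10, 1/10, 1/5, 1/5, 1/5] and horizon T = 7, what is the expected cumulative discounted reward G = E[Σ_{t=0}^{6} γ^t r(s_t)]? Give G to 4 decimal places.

t=0: π = [0.3000, 0.1000, 0.2000, 0.2000, 0.2000], E[r] = 0.5000, γ^t·E[r] = 0.500000, running G = 0.500000
t=1: π = [0.2400, 0.2100, 0.1600, 0.2000, 0.1900], E[r] = 0.4800, γ^t·E[r] = 0.384000, running G = 0.884000
t=2: π = [0.2490, 0.1950, 0.1740, 0.1860, 0.1960], E[r] = 0.5170, γ^t·E[r] = 0.330880, running G = 1.214880
t=3: π = [0.2456, 0.1979, 0.1738, 0.1890, 0.1937], E[r] = 0.5048, γ^t·E[r] = 0.258458, running G = 1.473338
t=4: π = [0.2459, 0.1976, 0.1743, 0.1879, 0.1943], E[r] = 0.5080, γ^t·E[r] = 0.208056, running G = 1.681394
t=5: π = [0.2457, 0.1977, 0.1744, 0.1880, 0.1942], E[r] = 0.5072, γ^t·E[r] = 0.166195, running G = 1.847589
t=6: π = [0.2457, 0.1977, 0.1744, 0.1880, 0.1942], E[r] = 0.5074, γ^t·E[r] = 0.132999, running G = 1.980588

G = 1.9806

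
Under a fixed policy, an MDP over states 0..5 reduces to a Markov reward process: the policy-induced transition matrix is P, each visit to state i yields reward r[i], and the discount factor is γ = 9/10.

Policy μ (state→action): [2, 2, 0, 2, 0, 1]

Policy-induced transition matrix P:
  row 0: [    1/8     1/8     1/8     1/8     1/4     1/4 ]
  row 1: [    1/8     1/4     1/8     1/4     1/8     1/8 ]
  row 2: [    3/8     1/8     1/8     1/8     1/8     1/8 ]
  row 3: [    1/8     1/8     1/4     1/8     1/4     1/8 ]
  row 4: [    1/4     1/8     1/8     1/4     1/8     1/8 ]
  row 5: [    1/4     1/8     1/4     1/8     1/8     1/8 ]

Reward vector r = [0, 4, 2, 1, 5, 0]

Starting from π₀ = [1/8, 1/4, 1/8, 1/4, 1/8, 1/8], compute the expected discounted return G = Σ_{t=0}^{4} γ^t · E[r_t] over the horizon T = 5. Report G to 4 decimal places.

t=0: π = [0.1250, 0.2500, 0.1250, 0.2500, 0.1250, 0.1250], E[r] = 2.1250, γ^t·E[r] = 2.125000, running G = 2.125000
t=1: π = [0.1875, 0.1563, 0.1719, 0.1719, 0.1719, 0.1406], E[r] = 2.0000, γ^t·E[r] = 1.800000, running G = 3.925000
t=2: π = [0.2070, 0.1445, 0.1641, 0.1660, 0.1699, 0.1484], E[r] = 1.9219, γ^t·E[r] = 1.556719, running G = 5.481719
t=3: π = [0.2058, 0.1431, 0.1643, 0.1643, 0.1716, 0.1509], E[r] = 1.9233, γ^t·E[r] = 1.402115, running G = 6.883833
t=4: π = [0.2064, 0.1429, 0.1644, 0.1643, 0.1713, 0.1507], E[r] = 1.9210, γ^t·E[r] = 1.260362, running G = 8.144195

G = 8.1442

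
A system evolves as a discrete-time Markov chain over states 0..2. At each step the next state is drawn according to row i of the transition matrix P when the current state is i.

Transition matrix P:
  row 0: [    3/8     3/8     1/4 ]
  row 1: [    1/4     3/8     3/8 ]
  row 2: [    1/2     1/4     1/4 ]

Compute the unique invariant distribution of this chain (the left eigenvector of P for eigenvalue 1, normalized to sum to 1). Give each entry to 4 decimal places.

Balance equations π_j = Σ_i π_i·P[i][j]:
  π_0 = 3/8·π_0 + 1/4·π_1 + 1/2·π_2
  π_1 = 3/8·π_0 + 3/8·π_1 + 1/4·π_2
  normalize: π_0 + π_1 + π_2 = 1
Solving the linear system gives exactly π = [24/65, 22/65, 19/65].

π = [0.3692, 0.3385, 0.2923]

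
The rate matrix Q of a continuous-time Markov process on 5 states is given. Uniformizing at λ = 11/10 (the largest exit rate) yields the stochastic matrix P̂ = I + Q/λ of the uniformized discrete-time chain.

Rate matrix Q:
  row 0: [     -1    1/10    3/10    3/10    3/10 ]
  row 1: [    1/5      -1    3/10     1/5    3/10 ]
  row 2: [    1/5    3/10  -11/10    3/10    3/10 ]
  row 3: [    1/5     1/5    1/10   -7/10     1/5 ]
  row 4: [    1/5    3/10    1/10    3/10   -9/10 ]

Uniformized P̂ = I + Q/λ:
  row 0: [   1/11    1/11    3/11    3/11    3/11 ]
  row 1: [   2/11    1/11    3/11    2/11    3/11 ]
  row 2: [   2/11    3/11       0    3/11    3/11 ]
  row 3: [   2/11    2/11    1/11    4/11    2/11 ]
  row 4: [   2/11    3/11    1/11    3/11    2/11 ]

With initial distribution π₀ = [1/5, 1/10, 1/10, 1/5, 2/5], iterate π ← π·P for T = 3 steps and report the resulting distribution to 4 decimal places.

t=0: π = [0.2000, 0.1000, 0.1000, 0.2000, 0.4000]
t=1: π = [0.1636, 0.2000, 0.1364, 0.2818, 0.2182]
t=2: π = [0.1669, 0.1810, 0.1446, 0.2802, 0.2273]
t=3: π = [0.1666, 0.1840, 0.1410, 0.2817, 0.2266]

π = [0.1666, 0.1840, 0.1410, 0.2817, 0.2266]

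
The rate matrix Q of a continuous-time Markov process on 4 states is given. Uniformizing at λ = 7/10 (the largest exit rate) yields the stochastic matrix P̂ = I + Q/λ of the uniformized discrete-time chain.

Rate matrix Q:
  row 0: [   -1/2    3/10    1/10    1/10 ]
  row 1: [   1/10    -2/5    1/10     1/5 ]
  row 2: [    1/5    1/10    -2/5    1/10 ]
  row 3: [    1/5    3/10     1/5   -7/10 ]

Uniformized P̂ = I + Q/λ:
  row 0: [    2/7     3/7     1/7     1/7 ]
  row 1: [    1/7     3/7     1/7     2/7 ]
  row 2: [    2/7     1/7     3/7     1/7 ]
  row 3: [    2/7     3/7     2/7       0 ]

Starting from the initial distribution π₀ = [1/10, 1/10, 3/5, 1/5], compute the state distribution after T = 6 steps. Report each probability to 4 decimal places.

π = [0.2341, 0.3616, 0.2341, 0.1702]

t=0: π = [0.1000, 0.1000, 0.6000, 0.2000]
t=1: π = [0.2714, 0.2571, 0.3429, 0.1286]
t=2: π = [0.2490, 0.3306, 0.2592, 0.1612]
t=3: π = [0.2385, 0.3545, 0.2399, 0.1671]
t=4: π = [0.2351, 0.3600, 0.2353, 0.1696]
t=5: π = [0.2343, 0.3613, 0.2343, 0.1701]
t=6: π = [0.2341, 0.3616, 0.2341, 0.1702]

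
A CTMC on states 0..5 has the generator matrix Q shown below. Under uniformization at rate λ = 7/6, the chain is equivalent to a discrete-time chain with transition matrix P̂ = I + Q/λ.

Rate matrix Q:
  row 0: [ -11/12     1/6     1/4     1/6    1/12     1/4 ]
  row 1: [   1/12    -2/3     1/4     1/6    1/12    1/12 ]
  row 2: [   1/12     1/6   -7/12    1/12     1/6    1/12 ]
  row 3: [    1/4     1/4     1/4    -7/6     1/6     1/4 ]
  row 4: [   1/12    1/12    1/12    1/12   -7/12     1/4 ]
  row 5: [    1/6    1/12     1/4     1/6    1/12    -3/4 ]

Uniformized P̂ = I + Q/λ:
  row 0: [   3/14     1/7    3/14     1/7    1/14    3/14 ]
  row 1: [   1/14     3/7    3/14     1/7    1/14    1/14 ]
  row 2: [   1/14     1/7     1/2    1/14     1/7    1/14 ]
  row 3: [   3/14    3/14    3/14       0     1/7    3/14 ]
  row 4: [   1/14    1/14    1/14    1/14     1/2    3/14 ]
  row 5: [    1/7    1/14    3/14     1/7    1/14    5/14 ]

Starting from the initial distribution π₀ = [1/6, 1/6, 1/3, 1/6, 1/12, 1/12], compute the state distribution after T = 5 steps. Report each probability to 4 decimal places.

π = [0.1141, 0.1757, 0.2666, 0.0977, 0.1701, 0.1757]

t=0: π = [0.1667, 0.1667, 0.3333, 0.1667, 0.0833, 0.0833]
t=1: π = [0.1250, 0.1905, 0.2976, 0.0893, 0.1429, 0.1548]
t=2: π = [0.1131, 0.1824, 0.2789, 0.0986, 0.1603, 0.1667]
t=3: π = [0.1136, 0.1787, 0.2711, 0.0974, 0.1671, 0.1722]
t=4: π = [0.1139, 0.1766, 0.2679, 0.0976, 0.1694, 0.1746]
t=5: π = [0.1141, 0.1757, 0.2666, 0.0977, 0.1701, 0.1757]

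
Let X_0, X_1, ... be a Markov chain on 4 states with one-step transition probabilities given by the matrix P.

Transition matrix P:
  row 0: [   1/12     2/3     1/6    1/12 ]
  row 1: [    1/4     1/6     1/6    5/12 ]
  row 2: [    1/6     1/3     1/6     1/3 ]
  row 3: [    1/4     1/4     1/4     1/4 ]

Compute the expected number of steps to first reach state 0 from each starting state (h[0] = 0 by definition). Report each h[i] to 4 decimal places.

First-step conditioning: h[0] = 0; for i ≠ 0, h[i] = 1 + Σ_k P[i][k]·h[k].
  h[1] = 1 + 1/6·h[1] + 1/6·h[2] + 5/12·h[3]
  h[2] = 1 + 1/3·h[1] + 1/6·h[2] + 1/3·h[3]
  h[3] = 1 + 1/4·h[1] + 1/4·h[2] + 1/4·h[3]
Solving the 3×3 linear system over states ≠ 0 gives exactly h = [0, 338/79, 366/79, 340/79] (h[0] = 0 is the target).

h = [0.0000, 4.2785, 4.6329, 4.3038]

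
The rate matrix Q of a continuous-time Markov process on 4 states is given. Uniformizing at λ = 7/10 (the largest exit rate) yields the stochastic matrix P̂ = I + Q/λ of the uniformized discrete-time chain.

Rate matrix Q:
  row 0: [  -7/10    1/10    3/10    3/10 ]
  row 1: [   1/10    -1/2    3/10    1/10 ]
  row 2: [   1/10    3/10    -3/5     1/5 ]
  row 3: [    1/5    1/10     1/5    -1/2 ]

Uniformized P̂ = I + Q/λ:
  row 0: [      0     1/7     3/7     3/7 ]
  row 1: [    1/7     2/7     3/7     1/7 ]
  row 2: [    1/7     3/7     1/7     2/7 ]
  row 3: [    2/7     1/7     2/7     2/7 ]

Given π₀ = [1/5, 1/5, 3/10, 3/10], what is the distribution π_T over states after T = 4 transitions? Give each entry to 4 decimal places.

π = [0.1589, 0.2677, 0.3032, 0.2702]

t=0: π = [0.2000, 0.2000, 0.3000, 0.3000]
t=1: π = [0.1571, 0.2571, 0.3000, 0.2857]
t=2: π = [0.1612, 0.2653, 0.3020, 0.2714]
t=3: π = [0.1586, 0.2671, 0.3035, 0.2708]
t=4: π = [0.1589, 0.2677, 0.3032, 0.2702]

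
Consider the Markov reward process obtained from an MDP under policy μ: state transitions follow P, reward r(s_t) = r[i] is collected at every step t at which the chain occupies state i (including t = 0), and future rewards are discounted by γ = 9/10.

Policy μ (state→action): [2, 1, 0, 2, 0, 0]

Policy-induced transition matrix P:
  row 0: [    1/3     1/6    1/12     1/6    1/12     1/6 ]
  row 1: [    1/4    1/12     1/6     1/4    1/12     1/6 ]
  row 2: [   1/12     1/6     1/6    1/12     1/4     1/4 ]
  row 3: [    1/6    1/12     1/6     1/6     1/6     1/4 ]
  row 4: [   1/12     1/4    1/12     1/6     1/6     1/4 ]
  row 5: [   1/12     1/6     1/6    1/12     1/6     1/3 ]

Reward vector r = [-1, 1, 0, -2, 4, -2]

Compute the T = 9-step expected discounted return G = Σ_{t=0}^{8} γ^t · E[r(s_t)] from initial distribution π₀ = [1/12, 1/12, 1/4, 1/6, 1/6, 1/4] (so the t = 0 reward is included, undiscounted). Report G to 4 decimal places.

G = -0.9715

t=0: π = [0.0833, 0.0833, 0.2500, 0.1667, 0.1667, 0.2500], E[r] = -0.1667, γ^t·E[r] = -0.166667, running G = -0.166667
t=1: π = [0.1319, 0.1597, 0.1458, 0.1319, 0.1736, 0.2569], E[r] = -0.0556, γ^t·E[r] = -0.050000, running G = -0.216667
t=2: π = [0.1539, 0.1568, 0.1412, 0.1464, 0.1545, 0.2471], E[r] = -0.1661, γ^t·E[r] = -0.134531, running G = -0.351198
t=3: π = [0.1602, 0.1543, 0.1410, 0.1474, 0.1525, 0.2447], E[r] = -0.1799, γ^t·E[r] = -0.131133, running G = -0.482331
t=4: π = [0.1614, 0.1542, 0.1406, 0.1474, 0.1522, 0.2442], E[r] = -0.1814, γ^t·E[r] = -0.119035, running G = -0.601365
t=5: π = [0.1617, 0.1542, 0.1405, 0.1475, 0.1521, 0.2440], E[r] = -0.1821, γ^t·E[r] = -0.107539, running G = -0.708904
t=6: π = [0.1617, 0.1542, 0.1405, 0.1475, 0.1521, 0.2440], E[r] = -0.1823, γ^t·E[r] = -0.096875, running G = -0.805779
t=7: π = [0.1618, 0.1542, 0.1405, 0.1475, 0.1520, 0.2440], E[r] = -0.1823, γ^t·E[r] = -0.087204, running G = -0.892983
t=8: π = [0.1618, 0.1542, 0.1405, 0.1475, 0.1520, 0.2440], E[r] = -0.1823, γ^t·E[r] = -0.078488, running G = -0.971470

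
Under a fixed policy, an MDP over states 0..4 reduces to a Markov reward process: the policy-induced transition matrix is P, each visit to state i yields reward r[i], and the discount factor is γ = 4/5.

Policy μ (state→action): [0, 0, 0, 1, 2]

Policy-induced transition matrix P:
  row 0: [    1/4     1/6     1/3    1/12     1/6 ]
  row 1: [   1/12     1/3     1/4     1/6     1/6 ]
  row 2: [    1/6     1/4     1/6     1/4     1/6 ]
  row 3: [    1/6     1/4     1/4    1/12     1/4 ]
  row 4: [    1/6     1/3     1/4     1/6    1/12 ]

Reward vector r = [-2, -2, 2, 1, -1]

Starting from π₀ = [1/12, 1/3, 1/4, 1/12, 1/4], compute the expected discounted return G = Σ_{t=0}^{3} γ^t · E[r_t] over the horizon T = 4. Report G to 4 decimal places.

G = -1.2456

t=0: π = [0.0833, 0.3333, 0.2500, 0.0833, 0.2500], E[r] = -0.5000, γ^t·E[r] = -0.500000, running G = -0.500000
t=1: π = [0.1458, 0.2917, 0.2361, 0.1736, 0.1528], E[r] = -0.3819, γ^t·E[r] = -0.305556, running G = -0.805556
t=2: π = [0.1545, 0.2749, 0.2425, 0.1597, 0.1684], E[r] = -0.3825, γ^t·E[r] = -0.244815, running G = -1.050370
t=3: π = [0.1566, 0.2741, 0.2427, 0.1607, 0.1659], E[r] = -0.3813, γ^t·E[r] = -0.195235, running G = -1.245605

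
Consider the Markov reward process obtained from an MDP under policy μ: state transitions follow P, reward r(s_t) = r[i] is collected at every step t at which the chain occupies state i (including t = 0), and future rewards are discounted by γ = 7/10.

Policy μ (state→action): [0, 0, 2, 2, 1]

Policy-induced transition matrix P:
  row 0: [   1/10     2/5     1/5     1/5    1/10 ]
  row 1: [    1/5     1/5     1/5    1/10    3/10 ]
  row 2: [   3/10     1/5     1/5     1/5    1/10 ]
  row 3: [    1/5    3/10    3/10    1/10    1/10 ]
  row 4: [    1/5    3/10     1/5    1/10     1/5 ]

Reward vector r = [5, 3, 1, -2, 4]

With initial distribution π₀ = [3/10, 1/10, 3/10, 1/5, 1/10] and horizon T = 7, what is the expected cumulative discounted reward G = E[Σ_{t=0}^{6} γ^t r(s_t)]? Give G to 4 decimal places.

G = 7.0127

t=0: π = [0.3000, 0.1000, 0.3000, 0.2000, 0.1000], E[r] = 2.1000, γ^t·E[r] = 2.100000, running G = 2.100000
t=1: π = [0.2000, 0.2900, 0.2200, 0.1600, 0.1300], E[r] = 2.2900, γ^t·E[r] = 1.603000, running G = 3.703000
t=2: π = [0.2020, 0.2690, 0.2160, 0.1420, 0.1710], E[r] = 2.4330, γ^t·E[r] = 1.192170, running G = 4.895170
t=3: π = [0.2014, 0.2717, 0.2142, 0.1418, 0.1709], E[r] = 2.4363, γ^t·E[r] = 0.835651, running G = 5.730821
t=4: π = [0.2013, 0.2716, 0.2142, 0.1416, 0.1714], E[r] = 2.4378, γ^t·E[r] = 0.585323, running G = 6.316144
t=5: π = [0.2013, 0.2716, 0.2142, 0.1415, 0.1715], E[r] = 2.4380, γ^t·E[r] = 0.409753, running G = 6.725897
t=6: π = [0.2013, 0.2716, 0.2142, 0.1415, 0.1715], E[r] = 2.4380, γ^t·E[r] = 0.286828, running G = 7.012725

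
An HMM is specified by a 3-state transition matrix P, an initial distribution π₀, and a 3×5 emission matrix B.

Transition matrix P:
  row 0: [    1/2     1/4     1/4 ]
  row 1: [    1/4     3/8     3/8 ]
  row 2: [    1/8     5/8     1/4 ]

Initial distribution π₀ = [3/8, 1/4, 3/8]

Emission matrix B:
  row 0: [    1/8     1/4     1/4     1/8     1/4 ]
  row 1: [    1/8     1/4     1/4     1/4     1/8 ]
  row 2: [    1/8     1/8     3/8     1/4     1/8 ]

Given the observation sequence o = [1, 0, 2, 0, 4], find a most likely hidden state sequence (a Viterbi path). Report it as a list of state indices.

path = [0, 0, 0, 0, 0]

t=0: δ = [9.375e-02, 6.250e-02, 4.688e-02]  (obs o_0=1)
t=1: δ = [5.859e-03, 3.662e-03, 2.930e-03]  ψ = [0, 2, 0]  (obs o_1=0)
t=2: δ = [7.324e-04, 4.578e-04, 5.493e-04]  ψ = [0, 2, 0]  (obs o_2=2)
t=3: δ = [4.578e-05, 4.292e-05, 2.289e-05]  ψ = [0, 2, 0]  (obs o_3=0)
t=4: δ = [5.722e-06, 2.012e-06, 2.012e-06]  ψ = [0, 1, 1]  (obs o_4=4)
backtrack: best end state = 0; path = [0, 0, 0, 0, 0]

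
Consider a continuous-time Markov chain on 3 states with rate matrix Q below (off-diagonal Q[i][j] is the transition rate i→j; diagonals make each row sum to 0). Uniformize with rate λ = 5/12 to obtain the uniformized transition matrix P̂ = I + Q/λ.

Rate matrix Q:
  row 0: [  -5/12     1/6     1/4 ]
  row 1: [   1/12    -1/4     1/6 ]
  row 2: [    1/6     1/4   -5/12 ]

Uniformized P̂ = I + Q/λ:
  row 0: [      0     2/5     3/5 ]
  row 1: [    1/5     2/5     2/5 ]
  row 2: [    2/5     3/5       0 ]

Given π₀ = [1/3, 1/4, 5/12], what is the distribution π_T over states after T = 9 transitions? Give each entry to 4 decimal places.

t=0: π = [0.3333, 0.2500, 0.4167]
t=1: π = [0.2167, 0.4833, 0.3000]
t=2: π = [0.2167, 0.4600, 0.3233]
t=3: π = [0.2213, 0.4647, 0.3140]
t=4: π = [0.2185, 0.4628, 0.3187]
t=5: π = [0.2200, 0.4637, 0.3162]
t=6: π = [0.2192, 0.4632, 0.3175]
t=7: π = [0.2197, 0.4635, 0.3168]
t=8: π = [0.2194, 0.4634, 0.3172]
t=9: π = [0.2196, 0.4634, 0.3170]

π = [0.2196, 0.4634, 0.3170]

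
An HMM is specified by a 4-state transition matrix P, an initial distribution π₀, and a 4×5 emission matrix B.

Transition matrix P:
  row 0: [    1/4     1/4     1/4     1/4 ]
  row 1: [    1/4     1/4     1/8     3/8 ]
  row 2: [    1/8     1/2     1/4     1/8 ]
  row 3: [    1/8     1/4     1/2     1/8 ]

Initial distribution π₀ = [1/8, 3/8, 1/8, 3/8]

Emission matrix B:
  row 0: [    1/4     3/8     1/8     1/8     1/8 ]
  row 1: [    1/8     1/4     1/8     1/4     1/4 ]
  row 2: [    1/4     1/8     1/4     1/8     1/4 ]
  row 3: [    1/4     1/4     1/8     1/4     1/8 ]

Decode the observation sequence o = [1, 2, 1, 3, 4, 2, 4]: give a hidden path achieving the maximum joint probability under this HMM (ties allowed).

path = [3, 2, 1, 3, 2, 2, 1]

t=0: δ = [4.688e-02, 9.375e-02, 1.562e-02, 9.375e-02]  (obs o_0=1)
t=1: δ = [2.930e-03, 2.930e-03, 1.172e-02, 4.395e-03]  ψ = [1, 1, 3, 1]  (obs o_1=2)
t=2: δ = [5.493e-04, 1.465e-03, 3.662e-04, 3.662e-04]  ψ = [2, 2, 2, 2]  (obs o_2=1)
t=3: δ = [4.578e-05, 9.155e-05, 2.289e-05, 1.373e-04]  ψ = [1, 1, 1, 1]  (obs o_3=3)
t=4: δ = [2.861e-06, 8.583e-06, 1.717e-05, 4.292e-06]  ψ = [1, 3, 3, 1]  (obs o_4=4)
t=5: δ = [2.682e-07, 1.073e-06, 1.073e-06, 4.023e-07]  ψ = [1, 2, 2, 1]  (obs o_5=2)
t=6: δ = [3.353e-08, 1.341e-07, 6.706e-08, 5.029e-08]  ψ = [1, 2, 2, 1]  (obs o_6=4)
backtrack: best end state = 1; path = [3, 2, 1, 3, 2, 2, 1]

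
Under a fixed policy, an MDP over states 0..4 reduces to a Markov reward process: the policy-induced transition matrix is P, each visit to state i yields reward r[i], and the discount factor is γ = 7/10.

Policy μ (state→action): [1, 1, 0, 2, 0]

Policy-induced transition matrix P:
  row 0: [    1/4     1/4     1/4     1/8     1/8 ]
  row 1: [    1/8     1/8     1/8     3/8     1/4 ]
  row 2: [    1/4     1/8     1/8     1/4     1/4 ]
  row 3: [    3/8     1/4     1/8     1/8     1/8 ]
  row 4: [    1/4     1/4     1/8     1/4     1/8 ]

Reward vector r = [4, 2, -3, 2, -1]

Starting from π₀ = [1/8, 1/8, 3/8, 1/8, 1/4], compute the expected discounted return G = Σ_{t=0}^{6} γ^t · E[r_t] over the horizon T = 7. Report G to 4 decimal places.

t=0: π = [0.1250, 0.1250, 0.3750, 0.1250, 0.2500], E[r] = -0.3750, γ^t·E[r] = -0.375000, running G = -0.375000
t=1: π = [0.2500, 0.1875, 0.1406, 0.2344, 0.1875], E[r] = 1.2344, γ^t·E[r] = 0.864063, running G = 0.489063
t=2: π = [0.2559, 0.2090, 0.1563, 0.2129, 0.1660], E[r] = 1.2324, γ^t·E[r] = 0.603887, running G = 1.092949
t=3: π = [0.2505, 0.2043, 0.1570, 0.2175, 0.1707], E[r] = 1.2041, γ^t·E[r] = 0.413007, running G = 1.505956
t=4: π = [0.2516, 0.2048, 0.1563, 0.2170, 0.1702], E[r] = 1.2112, γ^t·E[r] = 0.290819, running G = 1.796775
t=5: π = [0.2515, 0.2049, 0.1565, 0.2170, 0.1701], E[r] = 1.2103, γ^t·E[r] = 0.203422, running G = 2.000198
t=6: π = [0.2515, 0.2048, 0.1564, 0.2170, 0.1702], E[r] = 1.2103, γ^t·E[r] = 0.142396, running G = 2.142593

G = 2.1426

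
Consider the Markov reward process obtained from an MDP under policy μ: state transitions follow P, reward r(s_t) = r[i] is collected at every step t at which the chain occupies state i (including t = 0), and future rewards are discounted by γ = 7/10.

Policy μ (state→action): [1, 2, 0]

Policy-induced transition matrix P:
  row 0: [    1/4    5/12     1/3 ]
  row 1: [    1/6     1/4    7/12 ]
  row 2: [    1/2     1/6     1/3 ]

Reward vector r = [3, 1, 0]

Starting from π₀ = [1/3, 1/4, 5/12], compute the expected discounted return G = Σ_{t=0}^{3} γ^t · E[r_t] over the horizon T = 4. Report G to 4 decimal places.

t=0: π = [0.3333, 0.2500, 0.4167], E[r] = 1.2500, γ^t·E[r] = 1.250000, running G = 1.250000
t=1: π = [0.3333, 0.2708, 0.3958], E[r] = 1.2708, γ^t·E[r] = 0.889583, running G = 2.139583
t=2: π = [0.3264, 0.2726, 0.4010], E[r] = 1.2517, γ^t·E[r] = 0.613351, running G = 2.752934
t=3: π = [0.3275, 0.2710, 0.4015], E[r] = 1.2536, γ^t·E[r] = 0.429991, running G = 3.182925

G = 3.1829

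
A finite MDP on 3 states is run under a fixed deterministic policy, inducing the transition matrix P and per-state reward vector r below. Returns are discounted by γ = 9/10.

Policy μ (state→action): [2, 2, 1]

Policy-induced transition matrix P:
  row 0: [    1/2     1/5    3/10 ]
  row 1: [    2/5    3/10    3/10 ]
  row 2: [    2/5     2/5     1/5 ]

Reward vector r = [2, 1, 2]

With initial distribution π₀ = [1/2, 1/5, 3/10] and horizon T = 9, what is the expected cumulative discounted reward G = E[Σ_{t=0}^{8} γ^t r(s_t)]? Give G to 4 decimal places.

G = 10.6051

t=0: π = [0.5000, 0.2000, 0.3000], E[r] = 1.8000, γ^t·E[r] = 1.800000, running G = 1.800000
t=1: π = [0.4500, 0.2800, 0.2700], E[r] = 1.7200, γ^t·E[r] = 1.548000, running G = 3.348000
t=2: π = [0.4450, 0.2820, 0.2730], E[r] = 1.7180, γ^t·E[r] = 1.391580, running G = 4.739580
t=3: π = [0.4445, 0.2828, 0.2727], E[r] = 1.7172, γ^t·E[r] = 1.251839, running G = 5.991419
t=4: π = [0.4445, 0.2828, 0.2727], E[r] = 1.7172, γ^t·E[r] = 1.126642, running G = 7.118061
t=5: π = [0.4444, 0.2828, 0.2727], E[r] = 1.7172, γ^t·E[r] = 1.013973, running G = 8.132033
t=6: π = [0.4444, 0.2828, 0.2727], E[r] = 1.7172, γ^t·E[r] = 0.912575, running G = 9.044609
t=7: π = [0.4444, 0.2828, 0.2727], E[r] = 1.7172, γ^t·E[r] = 0.821318, running G = 9.865927
t=8: π = [0.4444, 0.2828, 0.2727], E[r] = 1.7172, γ^t·E[r] = 0.739186, running G = 10.605113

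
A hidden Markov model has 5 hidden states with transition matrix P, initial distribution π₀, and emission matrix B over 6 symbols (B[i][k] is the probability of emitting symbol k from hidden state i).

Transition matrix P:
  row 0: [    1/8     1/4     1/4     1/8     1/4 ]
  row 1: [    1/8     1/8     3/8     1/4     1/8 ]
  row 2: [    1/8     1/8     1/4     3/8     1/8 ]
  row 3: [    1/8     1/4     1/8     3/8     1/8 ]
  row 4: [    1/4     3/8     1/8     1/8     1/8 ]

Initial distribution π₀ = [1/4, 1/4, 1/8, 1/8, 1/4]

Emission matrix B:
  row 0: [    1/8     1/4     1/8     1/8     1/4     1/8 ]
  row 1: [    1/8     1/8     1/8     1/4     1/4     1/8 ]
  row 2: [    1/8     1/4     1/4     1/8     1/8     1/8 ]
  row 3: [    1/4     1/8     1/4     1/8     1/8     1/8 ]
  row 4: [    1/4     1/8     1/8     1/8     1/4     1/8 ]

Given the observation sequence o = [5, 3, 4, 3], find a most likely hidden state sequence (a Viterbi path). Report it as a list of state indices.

path = [4, 1, 4, 1]

t=0: δ = [3.125e-02, 3.125e-02, 1.562e-02, 1.562e-02, 3.125e-02]  (obs o_0=5)
t=1: δ = [9.766e-04, 2.930e-03, 1.465e-03, 9.766e-04, 9.766e-04]  ψ = [4, 4, 1, 1, 0]  (obs o_1=3)
t=2: δ = [9.155e-05, 9.155e-05, 1.373e-04, 9.155e-05, 9.155e-05]  ψ = [1, 1, 1, 1, 1]  (obs o_2=4)
t=3: δ = [2.861e-06, 8.583e-06, 4.292e-06, 6.437e-06, 2.861e-06]  ψ = [4, 4, 1, 2, 0]  (obs o_3=3)
backtrack: best end state = 1; path = [4, 1, 4, 1]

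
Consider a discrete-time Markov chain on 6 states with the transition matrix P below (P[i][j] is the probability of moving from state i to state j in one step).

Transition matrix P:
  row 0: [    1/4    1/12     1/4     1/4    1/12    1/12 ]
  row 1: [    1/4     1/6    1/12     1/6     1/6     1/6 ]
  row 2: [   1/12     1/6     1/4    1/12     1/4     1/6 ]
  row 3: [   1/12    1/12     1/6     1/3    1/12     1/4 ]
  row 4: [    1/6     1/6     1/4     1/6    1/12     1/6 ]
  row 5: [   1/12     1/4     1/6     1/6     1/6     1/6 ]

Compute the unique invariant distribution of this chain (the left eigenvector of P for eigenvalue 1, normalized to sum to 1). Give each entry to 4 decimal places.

Balance equations π_j = Σ_i π_i·P[i][j]:
  π_0 = 1/4·π_0 + 1/4·π_1 + 1/12·π_2 + 1/12·π_3 + 1/6·π_4 + 1/12·π_5
  π_1 = 1/12·π_0 + 1/6·π_1 + 1/6·π_2 + 1/12·π_3 + 1/6·π_4 + 1/4·π_5
  π_2 = 1/4·π_0 + 1/12·π_1 + 1/4·π_2 + 1/6·π_3 + 1/4·π_4 + 1/6·π_5
  π_3 = 1/4·π_0 + 1/6·π_1 + 1/12·π_2 + 1/3·π_3 + 1/6·π_4 + 1/6·π_5
  π_4 = 1/12·π_0 + 1/6·π_1 + 1/4·π_2 + 1/12·π_3 + 1/12·π_4 + 1/6·π_5
  normalize: π_0 + π_1 + π_2 + π_3 + π_4 + π_5 = 1
Solving the linear system gives exactly π = [27643/190931, 2241/14687, 37055/190931, 2865/14687, 27233/190931, 32622/190931].

π = [0.1448, 0.1526, 0.1941, 0.1951, 0.1426, 0.1709]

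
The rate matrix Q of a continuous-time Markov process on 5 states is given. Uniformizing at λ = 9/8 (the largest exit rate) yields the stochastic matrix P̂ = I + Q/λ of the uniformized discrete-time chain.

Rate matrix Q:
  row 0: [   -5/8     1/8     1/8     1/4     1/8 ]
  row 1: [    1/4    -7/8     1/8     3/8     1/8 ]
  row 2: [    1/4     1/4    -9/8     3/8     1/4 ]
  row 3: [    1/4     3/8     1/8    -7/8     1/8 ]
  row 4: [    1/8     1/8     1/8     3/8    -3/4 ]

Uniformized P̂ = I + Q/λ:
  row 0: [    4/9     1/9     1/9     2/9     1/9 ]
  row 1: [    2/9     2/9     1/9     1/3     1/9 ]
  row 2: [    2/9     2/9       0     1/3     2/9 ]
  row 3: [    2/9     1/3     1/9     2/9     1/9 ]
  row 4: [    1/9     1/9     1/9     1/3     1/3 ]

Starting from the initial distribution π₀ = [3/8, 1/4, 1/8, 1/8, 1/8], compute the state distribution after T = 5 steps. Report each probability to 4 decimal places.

t=0: π = [0.3750, 0.2500, 0.1250, 0.1250, 0.1250]
t=1: π = [0.2917, 0.1806, 0.0972, 0.2778, 0.1528]
t=2: π = [0.2701, 0.2037, 0.1003, 0.2701, 0.1559]
t=3: π = [0.2649, 0.2049, 0.1000, 0.2733, 0.1569]
t=4: π = [0.2637, 0.2057, 0.1000, 0.2735, 0.1571]
t=5: π = [0.2634, 0.2059, 0.1000, 0.2736, 0.1571]

π = [0.2634, 0.2059, 0.1000, 0.2736, 0.1571]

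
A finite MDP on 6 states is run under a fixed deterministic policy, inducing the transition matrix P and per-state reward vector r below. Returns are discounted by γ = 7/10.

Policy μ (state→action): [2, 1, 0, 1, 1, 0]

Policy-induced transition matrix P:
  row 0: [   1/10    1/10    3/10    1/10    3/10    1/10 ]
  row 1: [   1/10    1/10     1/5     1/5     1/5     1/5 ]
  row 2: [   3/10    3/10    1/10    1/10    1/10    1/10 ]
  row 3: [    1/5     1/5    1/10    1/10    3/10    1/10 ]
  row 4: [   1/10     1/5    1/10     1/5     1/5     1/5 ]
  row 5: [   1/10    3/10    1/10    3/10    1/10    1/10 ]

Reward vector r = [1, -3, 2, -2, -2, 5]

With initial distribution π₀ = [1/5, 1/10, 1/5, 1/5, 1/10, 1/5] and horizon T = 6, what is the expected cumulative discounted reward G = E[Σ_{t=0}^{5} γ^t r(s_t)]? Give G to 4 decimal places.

G = 0.2844

t=0: π = [0.2000, 0.1000, 0.2000, 0.2000, 0.1000, 0.2000], E[r] = 0.7000, γ^t·E[r] = 0.700000, running G = 0.700000
t=1: π = [0.1600, 0.2100, 0.1500, 0.1600, 0.2000, 0.1200], E[r] = -0.2900, γ^t·E[r] = -0.203000, running G = 0.497000
t=2: π = [0.1460, 0.1900, 0.1530, 0.1650, 0.2050, 0.1410], E[r] = -0.1530, γ^t·E[r] = -0.074970, running G = 0.422030
t=3: π = [0.1471, 0.1958, 0.1482, 0.1677, 0.2017, 0.1395], E[r] = -0.1852, γ^t·E[r] = -0.063524, running G = 0.358506
t=4: π = [0.1464, 0.1945, 0.1490, 0.1677, 0.2027, 0.1398], E[r] = -0.1810, γ^t·E[r] = -0.043458, running G = 0.315048
t=5: π = [0.1466, 0.1948, 0.1487, 0.1677, 0.2025, 0.1397], E[r] = -0.1821, γ^t·E[r] = -0.030612, running G = 0.284436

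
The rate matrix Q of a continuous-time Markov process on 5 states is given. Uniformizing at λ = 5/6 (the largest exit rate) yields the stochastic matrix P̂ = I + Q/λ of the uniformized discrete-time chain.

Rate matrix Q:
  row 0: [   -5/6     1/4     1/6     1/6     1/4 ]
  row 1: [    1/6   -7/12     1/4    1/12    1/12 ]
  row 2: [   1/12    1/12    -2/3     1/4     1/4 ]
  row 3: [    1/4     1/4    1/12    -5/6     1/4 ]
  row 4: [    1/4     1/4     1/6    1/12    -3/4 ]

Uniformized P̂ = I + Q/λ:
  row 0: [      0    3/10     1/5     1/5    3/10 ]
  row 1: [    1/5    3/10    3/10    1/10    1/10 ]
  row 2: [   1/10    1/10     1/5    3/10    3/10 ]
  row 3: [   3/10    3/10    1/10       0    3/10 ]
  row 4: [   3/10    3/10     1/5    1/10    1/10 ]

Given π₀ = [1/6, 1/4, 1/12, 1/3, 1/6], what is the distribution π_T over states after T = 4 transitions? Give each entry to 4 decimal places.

t=0: π = [0.1667, 0.2500, 0.0833, 0.3333, 0.1667]
t=1: π = [0.2083, 0.2833, 0.1917, 0.1000, 0.2167]
t=2: π = [0.1708, 0.2617, 0.2183, 0.1492, 0.2000]
t=3: π = [0.1789, 0.2563, 0.2113, 0.1458, 0.2077]
t=4: π = [0.1784, 0.2578, 0.2111, 0.1456, 0.2072]

π = [0.1784, 0.2578, 0.2111, 0.1456, 0.2072]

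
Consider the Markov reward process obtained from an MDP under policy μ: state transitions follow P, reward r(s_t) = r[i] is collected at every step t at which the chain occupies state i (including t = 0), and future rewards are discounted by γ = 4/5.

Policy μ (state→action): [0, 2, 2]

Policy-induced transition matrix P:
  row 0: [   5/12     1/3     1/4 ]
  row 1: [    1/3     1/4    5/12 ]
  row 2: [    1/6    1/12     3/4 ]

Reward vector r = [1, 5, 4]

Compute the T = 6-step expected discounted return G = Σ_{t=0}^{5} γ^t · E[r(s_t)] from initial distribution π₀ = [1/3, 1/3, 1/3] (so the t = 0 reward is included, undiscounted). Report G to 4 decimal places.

t=0: π = [0.3333, 0.3333, 0.3333], E[r] = 3.3333, γ^t·E[r] = 3.333333, running G = 3.333333
t=1: π = [0.3056, 0.2222, 0.4722], E[r] = 3.3056, γ^t·E[r] = 2.644444, running G = 5.977778
t=2: π = [0.2801, 0.1968, 0.5231], E[r] = 3.3565, γ^t·E[r] = 2.148148, running G = 8.125926
t=3: π = [0.2695, 0.1861, 0.5444], E[r] = 3.3777, γ^t·E[r] = 1.729383, running G = 9.855309
t=4: π = [0.2651, 0.1817, 0.5532], E[r] = 3.3865, γ^t·E[r] = 1.387128, running G = 11.242436
t=5: π = [0.2632, 0.1799, 0.5569], E[r] = 3.3902, γ^t·E[r] = 1.110909, running G = 12.353345

G = 12.3533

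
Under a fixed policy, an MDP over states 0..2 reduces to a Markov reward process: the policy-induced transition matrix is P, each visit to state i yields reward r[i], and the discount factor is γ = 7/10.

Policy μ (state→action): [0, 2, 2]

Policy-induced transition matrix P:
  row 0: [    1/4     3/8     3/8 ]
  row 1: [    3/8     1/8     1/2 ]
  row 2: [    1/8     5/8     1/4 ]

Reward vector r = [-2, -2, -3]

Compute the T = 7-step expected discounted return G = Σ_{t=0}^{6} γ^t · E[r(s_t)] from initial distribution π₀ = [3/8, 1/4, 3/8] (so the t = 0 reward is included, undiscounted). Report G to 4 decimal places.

G = -7.2560

t=0: π = [0.3750, 0.2500, 0.3750], E[r] = -2.3750, γ^t·E[r] = -2.375000, running G = -2.375000
t=1: π = [0.2344, 0.4063, 0.3594], E[r] = -2.3594, γ^t·E[r] = -1.651563, running G = -4.026563
t=2: π = [0.2559, 0.3633, 0.3809], E[r] = -2.3809, γ^t·E[r] = -1.166621, running G = -5.193184
t=3: π = [0.2478, 0.3794, 0.3728], E[r] = -2.3728, γ^t·E[r] = -0.813871, running G = -6.007055
t=4: π = [0.2508, 0.3734, 0.3758], E[r] = -2.3758, γ^t·E[r] = -0.570435, running G = -6.577490
t=5: π = [0.2497, 0.3756, 0.3747], E[r] = -2.3747, γ^t·E[r] = -0.399114, running G = -6.976605
t=6: π = [0.2501, 0.3748, 0.3751], E[r] = -2.3751, γ^t·E[r] = -0.279430, running G = -7.256035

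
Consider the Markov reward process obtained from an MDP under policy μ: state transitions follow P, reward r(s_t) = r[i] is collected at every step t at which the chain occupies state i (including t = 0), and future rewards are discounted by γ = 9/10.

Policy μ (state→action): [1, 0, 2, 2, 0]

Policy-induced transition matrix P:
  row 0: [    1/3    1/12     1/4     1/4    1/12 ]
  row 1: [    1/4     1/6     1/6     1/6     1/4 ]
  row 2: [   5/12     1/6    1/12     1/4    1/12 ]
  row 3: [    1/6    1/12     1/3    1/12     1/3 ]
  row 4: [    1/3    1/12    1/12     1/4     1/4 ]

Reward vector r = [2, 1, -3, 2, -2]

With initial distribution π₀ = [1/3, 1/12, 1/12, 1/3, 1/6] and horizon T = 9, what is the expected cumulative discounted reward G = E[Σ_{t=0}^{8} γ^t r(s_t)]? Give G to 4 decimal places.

t=0: π = [0.3333, 0.0833, 0.0833, 0.3333, 0.1667], E[r] = 0.8333, γ^t·E[r] = 0.833333, running G = 0.833333
t=1: π = [0.2778, 0.0972, 0.2292, 0.1875, 0.2083], E[r] = -0.0764, γ^t·E[r] = -0.068750, running G = 0.764583
t=2: π = [0.3131, 0.1105, 0.1846, 0.2106, 0.1811], E[r] = 0.2419, γ^t·E[r] = 0.195938, running G = 0.960521
t=3: π = [0.3044, 0.1079, 0.1974, 0.2057, 0.1846], E[r] = 0.1667, γ^t·E[r] = 0.121535, running G = 1.082056
t=4: π = [0.3065, 0.1088, 0.1945, 0.2067, 0.1835], E[r] = 0.1848, γ^t·E[r] = 0.121236, running G = 1.203292
t=5: π = [0.3060, 0.1086, 0.1952, 0.2065, 0.1837], E[r] = 0.1807, γ^t·E[r] = 0.106677, running G = 1.309969
t=6: π = [0.3061, 0.1086, 0.1950, 0.2065, 0.1837], E[r] = 0.1816, γ^t·E[r] = 0.096516, running G = 1.406485
t=7: π = [0.3061, 0.1086, 0.1950, 0.2065, 0.1837], E[r] = 0.1814, γ^t·E[r] = 0.086760, running G = 1.493245
t=8: π = [0.3061, 0.1086, 0.1950, 0.2065, 0.1837], E[r] = 0.1814, γ^t·E[r] = 0.078105, running G = 1.571350

G = 1.5714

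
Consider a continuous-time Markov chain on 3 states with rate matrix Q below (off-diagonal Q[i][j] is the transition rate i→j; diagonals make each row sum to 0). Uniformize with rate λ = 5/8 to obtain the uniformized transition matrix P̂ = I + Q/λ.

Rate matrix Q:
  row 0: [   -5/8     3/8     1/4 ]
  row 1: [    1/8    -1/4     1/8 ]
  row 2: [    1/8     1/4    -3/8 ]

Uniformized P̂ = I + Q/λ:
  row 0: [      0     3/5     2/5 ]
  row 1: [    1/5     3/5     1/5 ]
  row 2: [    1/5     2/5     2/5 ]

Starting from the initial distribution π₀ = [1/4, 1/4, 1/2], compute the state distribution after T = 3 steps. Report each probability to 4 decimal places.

t=0: π = [0.2500, 0.2500, 0.5000]
t=1: π = [0.1500, 0.5000, 0.3500]
t=2: π = [0.1700, 0.5300, 0.3000]
t=3: π = [0.1660, 0.5400, 0.2940]

π = [0.1660, 0.5400, 0.2940]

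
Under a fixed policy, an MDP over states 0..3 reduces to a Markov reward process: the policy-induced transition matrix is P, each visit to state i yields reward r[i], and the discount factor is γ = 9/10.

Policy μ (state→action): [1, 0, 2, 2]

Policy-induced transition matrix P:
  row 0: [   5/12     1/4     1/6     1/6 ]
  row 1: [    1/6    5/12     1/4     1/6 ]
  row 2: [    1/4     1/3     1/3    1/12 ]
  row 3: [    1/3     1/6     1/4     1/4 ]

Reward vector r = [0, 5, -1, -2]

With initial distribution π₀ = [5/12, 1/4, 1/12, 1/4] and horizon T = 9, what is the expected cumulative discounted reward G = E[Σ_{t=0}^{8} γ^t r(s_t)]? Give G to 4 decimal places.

t=0: π = [0.4167, 0.2500, 0.0833, 0.2500], E[r] = 0.6667, γ^t·E[r] = 0.666667, running G = 0.666667
t=1: π = [0.3194, 0.2778, 0.2222, 0.1806], E[r] = 0.8056, γ^t·E[r] = 0.725000, running G = 1.391667
t=2: π = [0.2951, 0.2998, 0.2419, 0.1632], E[r] = 0.9306, γ^t·E[r] = 0.753750, running G = 2.145417
t=3: π = [0.2878, 0.3065, 0.2456, 0.1601], E[r] = 0.9668, γ^t·E[r] = 0.704813, running G = 2.850229
t=4: π = [0.2858, 0.3082, 0.2465, 0.1595], E[r] = 0.9755, γ^t·E[r] = 0.640005, running G = 3.490235
t=5: π = [0.2852, 0.3086, 0.2467, 0.1594], E[r] = 0.9775, γ^t·E[r] = 0.577199, running G = 4.067434
t=6: π = [0.2851, 0.3087, 0.2468, 0.1594], E[r] = 0.9780, γ^t·E[r] = 0.519739, running G = 4.587173
t=7: π = [0.2851, 0.3087, 0.2468, 0.1594], E[r] = 0.9781, γ^t·E[r] = 0.467823, running G = 5.054996
t=8: π = [0.2851, 0.3087, 0.2468, 0.1594], E[r] = 0.9781, γ^t·E[r] = 0.421054, running G = 5.476050

G = 5.4760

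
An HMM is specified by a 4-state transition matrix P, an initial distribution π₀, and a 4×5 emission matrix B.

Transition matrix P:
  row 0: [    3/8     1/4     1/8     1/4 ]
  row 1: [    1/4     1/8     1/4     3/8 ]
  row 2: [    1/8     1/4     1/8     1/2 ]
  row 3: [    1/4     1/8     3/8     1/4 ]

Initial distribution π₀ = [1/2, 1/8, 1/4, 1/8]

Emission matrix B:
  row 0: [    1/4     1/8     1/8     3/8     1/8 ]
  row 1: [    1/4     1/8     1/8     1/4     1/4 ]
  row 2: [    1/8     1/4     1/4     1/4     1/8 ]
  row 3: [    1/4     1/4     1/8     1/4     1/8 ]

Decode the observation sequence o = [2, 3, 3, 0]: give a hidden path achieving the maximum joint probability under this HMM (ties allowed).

t=0: δ = [6.250e-02, 1.562e-02, 6.250e-02, 1.562e-02]  (obs o_0=2)
t=1: δ = [8.789e-03, 3.906e-03, 1.953e-03, 7.812e-03]  ψ = [0, 0, 0, 2]  (obs o_1=3)
t=2: δ = [1.236e-03, 5.493e-04, 7.324e-04, 5.493e-04]  ψ = [0, 0, 3, 0]  (obs o_2=3)
t=3: δ = [1.159e-04, 7.725e-05, 2.575e-05, 9.155e-05]  ψ = [0, 0, 3, 2]  (obs o_3=0)
backtrack: best end state = 0; path = [0, 0, 0, 0]

path = [0, 0, 0, 0]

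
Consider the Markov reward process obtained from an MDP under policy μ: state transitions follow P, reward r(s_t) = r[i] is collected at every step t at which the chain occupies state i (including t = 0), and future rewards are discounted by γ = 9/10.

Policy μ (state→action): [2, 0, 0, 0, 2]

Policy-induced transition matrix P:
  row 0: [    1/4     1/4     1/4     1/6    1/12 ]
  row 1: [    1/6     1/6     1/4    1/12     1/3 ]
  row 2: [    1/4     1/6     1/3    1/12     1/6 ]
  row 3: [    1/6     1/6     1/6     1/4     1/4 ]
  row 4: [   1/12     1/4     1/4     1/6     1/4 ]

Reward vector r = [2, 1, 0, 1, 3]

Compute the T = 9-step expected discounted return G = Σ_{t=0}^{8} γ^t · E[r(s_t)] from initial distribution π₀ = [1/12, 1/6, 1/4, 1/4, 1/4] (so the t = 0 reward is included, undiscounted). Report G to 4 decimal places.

G = 8.3027

t=0: π = [0.0833, 0.1667, 0.2500, 0.2500, 0.2500], E[r] = 1.3333, γ^t·E[r] = 1.333333, running G = 1.333333
t=1: π = [0.1736, 0.1944, 0.2500, 0.1528, 0.2292], E[r] = 1.3819, γ^t·E[r] = 1.243750, running G = 2.577083
t=2: π = [0.1829, 0.2002, 0.2581, 0.1424, 0.2164], E[r] = 1.3576, γ^t·E[r] = 1.099688, running G = 3.676771
t=3: π = [0.1854, 0.1999, 0.2596, 0.1403, 0.2147], E[r] = 1.3551, γ^t·E[r] = 0.987891, running G = 4.664661
t=4: π = [0.1859, 0.2000, 0.2599, 0.1401, 0.2141], E[r] = 1.3542, γ^t·E[r] = 0.888474, running G = 5.553135
t=5: π = [0.1860, 0.2000, 0.2600, 0.1400, 0.2140], E[r] = 1.3540, γ^t·E[r] = 0.799547, running G = 6.352683
t=6: π = [0.1860, 0.2000, 0.2600, 0.1400, 0.2140], E[r] = 1.3540, γ^t·E[r] = 0.719575, running G = 7.072257
t=7: π = [0.1860, 0.2000, 0.2600, 0.1400, 0.2140], E[r] = 1.3540, γ^t·E[r] = 0.647615, running G = 7.719872
t=8: π = [0.1860, 0.2000, 0.2600, 0.1400, 0.2140], E[r] = 1.3540, γ^t·E[r] = 0.582853, running G = 8.302725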